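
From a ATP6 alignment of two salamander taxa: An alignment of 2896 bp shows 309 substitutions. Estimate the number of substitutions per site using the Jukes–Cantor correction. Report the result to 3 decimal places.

p = 309/2896 ≈ 0.106699.
d = −(3/4) ln(1 − 4p/3) = −0.75 ln(1 − 0.142265) = −0.75 ln(0.857735)
  = −0.75 × (-0.153460) = 0.115095 substitutions/site.

0.115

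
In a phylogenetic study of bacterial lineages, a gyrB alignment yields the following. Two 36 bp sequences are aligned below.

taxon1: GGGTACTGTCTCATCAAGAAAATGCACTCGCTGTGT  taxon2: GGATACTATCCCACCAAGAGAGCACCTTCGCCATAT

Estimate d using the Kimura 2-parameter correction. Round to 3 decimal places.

0.607

Of 36 sites, 12 differences are transitions and 1 are transversions, so P = 12/36 ≈ 0.333333 and Q = 1/36 ≈ 0.027778.
Under the Kimura two-parameter model, d = −½ ln(1 − 2P − Q) − ¼ ln(1 − 2Q).
1 − 2P − Q = 0.305556, giving −½ ln(0.305556) = 0.592811.
1 − 2Q = 0.944444, giving −¼ ln(0.944444) = 0.014290.
d = 0.592811 + 0.014290 = 0.607101.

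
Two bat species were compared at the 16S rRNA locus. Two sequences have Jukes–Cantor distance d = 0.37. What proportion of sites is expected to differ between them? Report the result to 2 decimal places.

0.29

p = (3/4)(1 − e^(−4d/3)) = 0.75 × (1 − e^(-0.493333)) = 0.75 × (1 − 0.610588) = 0.292059.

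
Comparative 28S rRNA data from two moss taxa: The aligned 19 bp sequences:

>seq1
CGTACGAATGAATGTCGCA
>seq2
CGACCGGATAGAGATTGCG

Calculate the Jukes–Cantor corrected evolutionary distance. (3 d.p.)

The sequences differ at 9 of 19 sites (3, 4, 7, 10, 11, 13, 14, 16, 19), so p = 9/19 ≈ 0.473684.
d = −(3/4) ln(1 − 4p/3) = −0.75 ln(1 − 0.631579) = −0.75 ln(0.368421)
  = −0.75 × (-0.998529) = 0.748897 substitutions/site.

0.749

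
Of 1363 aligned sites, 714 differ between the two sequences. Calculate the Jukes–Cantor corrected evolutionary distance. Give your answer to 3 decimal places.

p = 714/1363 ≈ 0.523844.
d = −(3/4) ln(1 − 4p/3) = −0.75 ln(1 − 0.698459) = −0.75 ln(0.301541)
  = −0.75 × (-1.198849) = 0.899137 substitutions/site.

0.899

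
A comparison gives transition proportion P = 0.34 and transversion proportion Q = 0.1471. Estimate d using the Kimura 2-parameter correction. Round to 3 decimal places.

Under the Kimura two-parameter model, d = −½ ln(1 − 2P − Q) − ¼ ln(1 − 2Q).
1 − 2P − Q = 0.1729, giving −½ ln(0.1729) = 0.877521.
1 − 2Q = 0.7058, giving −¼ ln(0.7058) = 0.087106.
d = 0.877521 + 0.087106 = 0.964627.

0.965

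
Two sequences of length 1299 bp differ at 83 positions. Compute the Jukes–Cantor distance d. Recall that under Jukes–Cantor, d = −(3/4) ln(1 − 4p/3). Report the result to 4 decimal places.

0.0668

p = 83/1299 ≈ 0.063895.
d = −(3/4) ln(1 − 4p/3) = −0.75 ln(1 − 0.085193) = −0.75 ln(0.914807)
  = −0.75 × (-0.089042) = 0.066782 substitutions/site.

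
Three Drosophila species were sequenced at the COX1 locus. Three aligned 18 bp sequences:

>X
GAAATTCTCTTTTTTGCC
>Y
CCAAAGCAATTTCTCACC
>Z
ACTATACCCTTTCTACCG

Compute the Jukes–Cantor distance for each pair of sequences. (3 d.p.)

d(X,Y) = 0.824, d(X,Z) = 0.824, d(Y,Z) = 0.824

X–Y: 9/18 sites differ → p = 0.5, d = −0.75 ln(1 − 0.666667) = 0.823960 ≈ 0.824.
X–Z: 9/18 sites differ → p = 0.5, d = −0.75 ln(1 − 0.666667) = 0.823960 ≈ 0.824.
Y–Z: 9/18 sites differ → p = 0.5, d = −0.75 ln(1 − 0.666667) = 0.823960 ≈ 0.824.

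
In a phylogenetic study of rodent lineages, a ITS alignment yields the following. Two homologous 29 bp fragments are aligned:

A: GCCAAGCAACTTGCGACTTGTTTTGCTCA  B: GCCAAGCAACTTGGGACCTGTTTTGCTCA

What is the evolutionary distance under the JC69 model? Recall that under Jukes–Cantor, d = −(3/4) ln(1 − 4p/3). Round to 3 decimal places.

0.072

The sequences differ at 2 of 29 sites (14, 18), so p = 2/29 ≈ 0.068966.
d = −(3/4) ln(1 − 4p/3) = −0.75 ln(1 − 0.091955) = −0.75 ln(0.908045)
  = −0.75 × (-0.096461) = 0.072346 substitutions/site.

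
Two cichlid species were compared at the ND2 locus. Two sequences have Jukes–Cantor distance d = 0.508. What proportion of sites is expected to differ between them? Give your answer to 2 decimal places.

0.37

p = (3/4)(1 − e^(−4d/3)) = 0.75 × (1 − e^(-0.677333)) = 0.75 × (1 − 0.507970) = 0.369023.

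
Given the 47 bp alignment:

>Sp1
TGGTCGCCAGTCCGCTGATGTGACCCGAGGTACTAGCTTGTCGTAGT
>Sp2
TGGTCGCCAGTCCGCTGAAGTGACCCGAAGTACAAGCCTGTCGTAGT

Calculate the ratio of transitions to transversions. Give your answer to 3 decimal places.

1.000

Transitions are A↔G and C↔T; transversions are all other mismatches.
Transitions: 2. Transversions: 2.
R = 2/2 = 1.000.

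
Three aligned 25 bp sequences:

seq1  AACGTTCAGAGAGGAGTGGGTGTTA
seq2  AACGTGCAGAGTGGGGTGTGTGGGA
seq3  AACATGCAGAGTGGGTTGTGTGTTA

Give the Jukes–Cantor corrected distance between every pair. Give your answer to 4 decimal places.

seq1–seq2: 6/25 sites differ → p = 0.24, d = −0.75 ln(1 − 0.32) = 0.289247 ≈ 0.2892.
seq1–seq3: 6/25 sites differ → p = 0.24, d = −0.75 ln(1 − 0.32) = 0.289247 ≈ 0.2892.
seq2–seq3: 4/25 sites differ → p = 0.16, d = −0.75 ln(1 − 0.213333) = 0.179963 ≈ 0.1800.

d(seq1,seq2) = 0.2892, d(seq1,seq3) = 0.2892, d(seq2,seq3) = 0.1800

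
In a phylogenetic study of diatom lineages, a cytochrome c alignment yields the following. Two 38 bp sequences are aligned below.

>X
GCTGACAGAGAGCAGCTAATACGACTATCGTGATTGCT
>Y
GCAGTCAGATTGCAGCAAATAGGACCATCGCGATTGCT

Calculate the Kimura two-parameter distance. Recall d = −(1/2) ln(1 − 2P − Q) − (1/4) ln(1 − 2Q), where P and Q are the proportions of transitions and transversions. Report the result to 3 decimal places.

0.248

Of 38 sites, 2 differences are transitions and 6 are transversions, so P = 2/38 ≈ 0.052632 and Q = 6/38 ≈ 0.157895.
Under the Kimura two-parameter model, d = −½ ln(1 − 2P − Q) − ¼ ln(1 − 2Q).
1 − 2P − Q = 0.736841, giving −½ ln(0.736841) = 0.152692.
1 − 2Q = 0.68421, giving −¼ ln(0.68421) = 0.094873.
d = 0.152692 + 0.094873 = 0.247565.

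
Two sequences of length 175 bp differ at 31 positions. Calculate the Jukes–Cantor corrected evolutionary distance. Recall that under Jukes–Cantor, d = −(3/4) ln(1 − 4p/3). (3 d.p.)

p = 31/175 ≈ 0.177143.
d = −(3/4) ln(1 − 4p/3) = −0.75 ln(1 − 0.236191) = −0.75 ln(0.763809)
  = −0.75 × (-0.269438) = 0.202079 substitutions/site.

0.202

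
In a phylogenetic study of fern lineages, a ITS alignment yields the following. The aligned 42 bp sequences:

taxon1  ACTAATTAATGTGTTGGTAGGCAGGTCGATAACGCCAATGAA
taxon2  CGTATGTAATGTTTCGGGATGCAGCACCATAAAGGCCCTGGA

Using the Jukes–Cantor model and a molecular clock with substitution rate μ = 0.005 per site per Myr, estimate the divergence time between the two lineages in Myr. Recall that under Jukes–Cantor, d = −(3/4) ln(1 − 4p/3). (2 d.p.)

The sequences differ at 16 of 42 sites, so p = 16/42 ≈ 0.380952.
d = −(3/4) ln(1 − 4p/3) = −0.75 ln(1 − 0.507936) = −0.75 ln(0.492064)
  = −0.75 × (-0.709146) = 0.531860 substitutions/site.
Under a molecular clock d = 2μt, so t = d/(2μ) = 0.531860 / (2 × 0.005) = 53.19 Myr.

53.19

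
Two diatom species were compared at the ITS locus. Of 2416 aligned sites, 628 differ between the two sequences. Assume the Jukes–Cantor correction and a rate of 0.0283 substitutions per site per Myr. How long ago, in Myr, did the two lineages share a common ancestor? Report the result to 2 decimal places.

p = 628/2416 ≈ 0.259934.
d = −(3/4) ln(1 − 4p/3) = −0.75 ln(1 − 0.346579) = −0.75 ln(0.653421)
  = −0.75 × (-0.425534) = 0.319151 substitutions/site.
Under a molecular clock d = 2μt, so t = d/(2μ) = 0.319151 / (2 × 0.0283) = 5.64 Myr.

5.64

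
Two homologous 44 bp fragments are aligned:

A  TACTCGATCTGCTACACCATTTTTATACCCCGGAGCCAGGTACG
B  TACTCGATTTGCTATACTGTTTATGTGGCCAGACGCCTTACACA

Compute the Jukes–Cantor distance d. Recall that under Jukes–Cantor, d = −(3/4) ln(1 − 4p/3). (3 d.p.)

0.497

The sequences differ at 16 of 44 sites, so p = 16/44 ≈ 0.363636.
d = −(3/4) ln(1 − 4p/3) = −0.75 ln(1 − 0.484848) = −0.75 ln(0.515152)
  = −0.75 × (-0.663293) = 0.497470 substitutions/site.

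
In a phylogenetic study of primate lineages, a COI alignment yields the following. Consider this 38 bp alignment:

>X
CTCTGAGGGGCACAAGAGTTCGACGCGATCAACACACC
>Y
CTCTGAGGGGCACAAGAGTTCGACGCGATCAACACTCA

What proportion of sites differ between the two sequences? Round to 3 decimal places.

The sequences differ at 2 of 38 positions (sites 36, 38).
p = 2/38 = 0.052631… ≈ 0.053 (to 3 d.p.).

0.053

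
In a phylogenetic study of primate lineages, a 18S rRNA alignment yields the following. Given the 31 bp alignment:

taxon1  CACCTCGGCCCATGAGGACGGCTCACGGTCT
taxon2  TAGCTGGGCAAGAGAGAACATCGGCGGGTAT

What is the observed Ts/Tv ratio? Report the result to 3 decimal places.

0.364

Transitions are A↔G and C↔T; transversions are all other mismatches.
Transitions: 4. Transversions: 11.
R = 4/11 = 0.363636… ≈ 0.364 (to 3 d.p.).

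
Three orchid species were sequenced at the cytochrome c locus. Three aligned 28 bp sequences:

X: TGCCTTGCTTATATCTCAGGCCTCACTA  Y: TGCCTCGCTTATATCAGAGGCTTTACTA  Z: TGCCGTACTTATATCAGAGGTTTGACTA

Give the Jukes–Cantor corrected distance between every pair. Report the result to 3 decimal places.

d(X,Y) = 0.204, d(X,Z) = 0.304, d(Y,Z) = 0.204

X–Y: 5/28 sites differ → p ≈ 0.178571, d = −0.75 ln(1 − 0.238095) = 0.203950 ≈ 0.204.
X–Z: 7/28 sites differ → p = 0.25, d = −0.75 ln(1 − 0.333333) = 0.304098 ≈ 0.304.
Y–Z: 5/28 sites differ → p ≈ 0.178571, d = −0.75 ln(1 − 0.238095) = 0.203950 ≈ 0.204.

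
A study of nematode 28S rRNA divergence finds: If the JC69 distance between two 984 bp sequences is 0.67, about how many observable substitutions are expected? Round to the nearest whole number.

436

Invert JC69: p = (3/4)(1 − e^(−4d/3)) = 0.75 × (1 − e^(-0.893333)) = 0.75 × (1 − 0.409289) = 0.443033.
Expected differing sites = pL ≈ 0.443033 × 984 = 435.944472 ≈ 436.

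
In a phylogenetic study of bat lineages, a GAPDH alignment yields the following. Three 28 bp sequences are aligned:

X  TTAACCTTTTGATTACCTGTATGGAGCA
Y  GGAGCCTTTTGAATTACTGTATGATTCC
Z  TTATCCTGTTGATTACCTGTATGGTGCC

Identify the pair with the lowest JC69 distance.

X–Y: 10/28 differ, p = 0.357, d = 0.485.
X–Z: 4/28 differ, p = 0.143, d = 0.158.
Y–Z: 9/28 differ, p = 0.321, d = 0.420.
The smallest distance is between X and Z.

X and Z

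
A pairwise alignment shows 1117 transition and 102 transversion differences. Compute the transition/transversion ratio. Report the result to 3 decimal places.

10.951

R = 1117/102 = 10.950980… ≈ 10.951 (to 3 d.p.).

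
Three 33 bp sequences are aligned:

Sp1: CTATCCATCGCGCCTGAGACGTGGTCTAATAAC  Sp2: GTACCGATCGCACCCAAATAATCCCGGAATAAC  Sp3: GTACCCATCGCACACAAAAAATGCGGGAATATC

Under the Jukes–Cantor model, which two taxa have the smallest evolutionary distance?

Sp2 and Sp3

Sp1–Sp2: 15/33 differ, p = 0.455, d = 0.699.
Sp1–Sp3: 14/33 differ, p = 0.424, d = 0.625.
Sp2–Sp3: 6/33 differ, p = 0.182, d = 0.208.
The smallest distance is between Sp2 and Sp3.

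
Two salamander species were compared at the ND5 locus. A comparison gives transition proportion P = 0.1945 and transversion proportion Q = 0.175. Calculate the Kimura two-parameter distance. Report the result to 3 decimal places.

0.523

Under the Kimura two-parameter model, d = −½ ln(1 − 2P − Q) − ¼ ln(1 − 2Q).
1 − 2P − Q = 0.436, giving −½ ln(0.436) = 0.415057.
1 − 2Q = 0.65, giving −¼ ln(0.65) = 0.107696.
d = 0.415057 + 0.107696 = 0.522753.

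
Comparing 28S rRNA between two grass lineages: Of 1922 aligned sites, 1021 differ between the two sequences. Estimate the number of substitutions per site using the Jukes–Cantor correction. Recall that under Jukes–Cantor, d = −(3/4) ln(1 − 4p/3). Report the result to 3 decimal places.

p = 1021/1922 ≈ 0.531217.
d = −(3/4) ln(1 − 4p/3) = −0.75 ln(1 − 0.708289) = −0.75 ln(0.291711)
  = −0.75 × (-1.231992) = 0.923994 substitutions/site.

0.924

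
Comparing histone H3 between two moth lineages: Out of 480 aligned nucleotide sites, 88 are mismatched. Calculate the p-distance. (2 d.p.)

p = 88/480 = 0.183333… ≈ 0.18 (to 2 d.p.).

0.18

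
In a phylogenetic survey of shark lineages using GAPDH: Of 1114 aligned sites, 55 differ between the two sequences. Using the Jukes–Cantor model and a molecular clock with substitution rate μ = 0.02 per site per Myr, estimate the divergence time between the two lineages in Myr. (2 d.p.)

p = 55/1114 ≈ 0.049372.
d = −(3/4) ln(1 − 4p/3) = −0.75 ln(1 − 0.065829) = −0.75 ln(0.934171)
  = −0.75 × (-0.068096) = 0.051072 substitutions/site.
Under a molecular clock d = 2μt, so t = d/(2μ) = 0.051072 / (2 × 0.02) = 1.28 Myr.

1.28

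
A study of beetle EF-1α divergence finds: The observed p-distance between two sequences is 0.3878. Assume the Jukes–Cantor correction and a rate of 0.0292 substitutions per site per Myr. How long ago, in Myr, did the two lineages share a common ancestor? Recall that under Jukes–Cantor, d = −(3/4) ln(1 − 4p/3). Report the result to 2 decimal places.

9.35

d = −(3/4) ln(1 − 4p/3) = −0.75 ln(1 − 0.517067) = −0.75 ln(0.482933)
  = −0.75 × (-0.727877) = 0.545908 substitutions/site.
Under a molecular clock d = 2μt, so t = d/(2μ) = 0.545908 / (2 × 0.0292) = 9.35 Myr.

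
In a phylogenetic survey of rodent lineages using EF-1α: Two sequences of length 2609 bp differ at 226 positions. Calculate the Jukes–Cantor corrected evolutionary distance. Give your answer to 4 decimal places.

p = 226/2609 ≈ 0.086623.
d = −(3/4) ln(1 − 4p/3) = −0.75 ln(1 − 0.115497) = −0.75 ln(0.884503)
  = −0.75 × (-0.122729) = 0.092047 substitutions/site.

0.0920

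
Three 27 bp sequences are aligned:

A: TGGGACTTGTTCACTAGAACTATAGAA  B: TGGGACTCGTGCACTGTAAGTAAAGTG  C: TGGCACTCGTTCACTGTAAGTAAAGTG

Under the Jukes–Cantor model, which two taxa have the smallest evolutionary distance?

B and C

A–B: 8/27 differ, p = 0.296, d = 0.377.
A–C: 8/27 differ, p = 0.296, d = 0.377.
B–C: 2/27 differ, p = 0.074, d = 0.078.
The smallest distance is between B and C.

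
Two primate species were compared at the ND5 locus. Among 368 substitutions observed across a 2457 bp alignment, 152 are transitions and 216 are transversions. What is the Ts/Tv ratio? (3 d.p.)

R = 152/216 = 0.703703… ≈ 0.704 (to 3 d.p.).

0.704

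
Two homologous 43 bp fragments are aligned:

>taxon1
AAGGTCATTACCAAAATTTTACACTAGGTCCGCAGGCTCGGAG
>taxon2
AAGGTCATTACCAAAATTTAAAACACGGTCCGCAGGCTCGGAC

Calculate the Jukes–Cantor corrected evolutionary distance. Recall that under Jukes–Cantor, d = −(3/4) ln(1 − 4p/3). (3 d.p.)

The sequences differ at 5 of 43 sites (20, 22, 25, 26, 43), so p = 5/43 ≈ 0.116279.
d = −(3/4) ln(1 − 4p/3) = −0.75 ln(1 − 0.155039) = −0.75 ln(0.844961)
  = −0.75 × (-0.168465) = 0.126349 substitutions/site.

0.126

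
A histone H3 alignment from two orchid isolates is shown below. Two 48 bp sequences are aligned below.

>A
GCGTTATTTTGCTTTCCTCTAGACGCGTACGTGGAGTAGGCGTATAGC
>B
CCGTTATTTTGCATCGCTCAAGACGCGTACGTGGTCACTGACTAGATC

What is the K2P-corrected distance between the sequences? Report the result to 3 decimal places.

0.382

Of 48 sites, 1 differences are transitions and 13 are transversions, so P = 1/48 ≈ 0.020833 and Q = 13/48 ≈ 0.270833.
Under the Kimura two-parameter model, d = −½ ln(1 − 2P − Q) − ¼ ln(1 − 2Q).
1 − 2P − Q = 0.687501, giving −½ ln(0.687501) = 0.187346.
1 − 2Q = 0.458334, giving −¼ ln(0.458334) = 0.195039.
d = 0.187346 + 0.195039 = 0.382385.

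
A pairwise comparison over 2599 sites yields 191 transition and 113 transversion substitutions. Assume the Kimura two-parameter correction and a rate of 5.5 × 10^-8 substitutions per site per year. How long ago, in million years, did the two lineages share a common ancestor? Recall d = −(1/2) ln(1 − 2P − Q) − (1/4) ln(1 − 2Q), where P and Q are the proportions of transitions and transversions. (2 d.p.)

1.17

P = 191/2599 ≈ 0.07349 and Q = 113/2599 ≈ 0.043478.
Under the Kimura two-parameter model, d = −½ ln(1 − 2P − Q) − ¼ ln(1 − 2Q).
1 − 2P − Q = 0.809542, giving −½ ln(0.809542) = 0.105643.
1 − 2Q = 0.913044, giving −¼ ln(0.913044) = 0.022743.
d = 0.105643 + 0.022743 = 0.128386.
Under a molecular clock d = 2μt, so t = d/(2μ) = 0.128386 / (2 × 5.5 × 10^-8) = 1.17 million years.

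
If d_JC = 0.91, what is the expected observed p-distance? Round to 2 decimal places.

0.53

p = (3/4)(1 − e^(−4d/3)) = 0.75 × (1 − e^(-1.213333)) = 0.75 × (1 − 0.297205) = 0.527096.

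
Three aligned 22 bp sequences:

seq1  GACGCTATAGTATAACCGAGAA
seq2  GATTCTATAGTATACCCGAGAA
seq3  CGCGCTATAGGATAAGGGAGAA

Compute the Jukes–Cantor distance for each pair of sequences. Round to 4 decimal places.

seq1–seq2: 3/22 sites differ → p ≈ 0.136364, d = −0.75 ln(1 − 0.181819) = 0.150504 ≈ 0.1505.
seq1–seq3: 5/22 sites differ → p ≈ 0.227273, d = −0.75 ln(1 − 0.303031) = 0.270761 ≈ 0.2708.
seq2–seq3: 8/22 sites differ → p ≈ 0.363636, d = −0.75 ln(1 − 0.484848) = 0.497470 ≈ 0.4975.

d(seq1,seq2) = 0.1505, d(seq1,seq3) = 0.2708, d(seq2,seq3) = 0.4975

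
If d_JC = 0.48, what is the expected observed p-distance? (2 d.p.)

p = (3/4)(1 − e^(−4d/3)) = 0.75 × (1 − e^(-0.64)) = 0.75 × (1 − 0.527292) = 0.354531.

0.35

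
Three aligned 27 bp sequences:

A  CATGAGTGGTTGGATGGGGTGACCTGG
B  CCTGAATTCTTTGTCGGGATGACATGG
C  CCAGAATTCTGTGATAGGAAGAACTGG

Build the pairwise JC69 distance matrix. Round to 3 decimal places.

A–B: 9/27 sites differ → p ≈ 0.333333, d = −0.75 ln(1 − 0.444444) = 0.440839 ≈ 0.441.
A–C: 11/27 sites differ → p ≈ 0.407407, d = −0.75 ln(1 − 0.543209) = 0.587647 ≈ 0.588.
B–C: 8/27 sites differ → p ≈ 0.296296, d = −0.75 ln(1 − 0.395061) = 0.376971 ≈ 0.377.

d(A,B) = 0.441, d(A,C) = 0.588, d(B,C) = 0.377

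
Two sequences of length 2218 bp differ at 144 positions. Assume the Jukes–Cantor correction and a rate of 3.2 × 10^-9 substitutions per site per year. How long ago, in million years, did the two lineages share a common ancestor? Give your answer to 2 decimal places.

10.61

p = 144/2218 ≈ 0.064923.
d = −(3/4) ln(1 − 4p/3) = −0.75 ln(1 − 0.086564) = −0.75 ln(0.913436)
  = −0.75 × (-0.090542) = 0.067907 substitutions/site.
Under a molecular clock d = 2μt, so t = d/(2μ) = 0.067907 / (2 × 3.2 × 10^-9) = 10.61 million years.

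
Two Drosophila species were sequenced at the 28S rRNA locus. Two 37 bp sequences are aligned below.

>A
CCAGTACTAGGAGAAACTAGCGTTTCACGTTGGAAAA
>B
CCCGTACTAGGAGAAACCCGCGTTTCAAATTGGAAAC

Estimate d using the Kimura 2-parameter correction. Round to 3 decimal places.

Of 37 sites, 2 differences are transitions and 4 are transversions, so P = 2/37 ≈ 0.054054 and Q = 4/37 ≈ 0.108108.
Under the Kimura two-parameter model, d = −½ ln(1 − 2P − Q) − ¼ ln(1 − 2Q).
1 − 2P − Q = 0.783784, giving −½ ln(0.783784) = 0.121811.
1 − 2Q = 0.783784, giving −¼ ln(0.783784) = 0.060905.
d = 0.121811 + 0.060905 = 0.182716.

0.183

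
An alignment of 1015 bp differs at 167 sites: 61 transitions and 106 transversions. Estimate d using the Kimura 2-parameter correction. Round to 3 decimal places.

0.186

P = 61/1015 ≈ 0.060099 and Q = 106/1015 ≈ 0.104433.
Under the Kimura two-parameter model, d = −½ ln(1 − 2P − Q) − ¼ ln(1 − 2Q).
1 − 2P − Q = 0.775369, giving −½ ln(0.775369) = 0.127208.
1 − 2Q = 0.791134, giving −¼ ln(0.791134) = 0.058572.
d = 0.127208 + 0.058572 = 0.185780.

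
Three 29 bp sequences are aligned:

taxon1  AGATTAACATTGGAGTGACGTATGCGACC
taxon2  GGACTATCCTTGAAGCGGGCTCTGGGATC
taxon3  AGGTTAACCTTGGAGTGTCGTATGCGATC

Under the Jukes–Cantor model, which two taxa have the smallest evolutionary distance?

taxon1–taxon2: 12/29 differ, p = 0.414, d = 0.602.
taxon1–taxon3: 4/29 differ, p = 0.138, d = 0.152.
taxon2–taxon3: 11/29 differ, p = 0.379, d = 0.529.
The smallest distance is between taxon1 and taxon3.

taxon1 and taxon3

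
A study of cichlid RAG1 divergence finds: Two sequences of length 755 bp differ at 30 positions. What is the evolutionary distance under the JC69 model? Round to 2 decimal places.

0.04

p = 30/755 ≈ 0.039735.
d = −(3/4) ln(1 − 4p/3) = −0.75 ln(1 − 0.05298) = −0.75 ln(0.94702)
  = −0.75 × (-0.054435) = 0.040826 substitutions/site.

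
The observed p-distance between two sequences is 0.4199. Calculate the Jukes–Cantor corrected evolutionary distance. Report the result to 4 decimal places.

d = −(3/4) ln(1 − 4p/3) = −0.75 ln(1 − 0.559867) = −0.75 ln(0.440133)
  = −0.75 × (-0.820678) = 0.615509 substitutions/site.

0.6155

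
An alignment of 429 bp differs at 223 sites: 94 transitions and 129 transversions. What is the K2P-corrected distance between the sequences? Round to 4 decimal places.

0.9014

P = 94/429 ≈ 0.219114 and Q = 129/429 ≈ 0.300699.
Under the Kimura two-parameter model, d = −½ ln(1 − 2P − Q) − ¼ ln(1 − 2Q).
1 − 2P − Q = 0.261073, giving −½ ln(0.261073) = 0.671478.
1 − 2Q = 0.398602, giving −¼ ln(0.398602) = 0.229948.
d = 0.671478 + 0.229948 = 0.901426.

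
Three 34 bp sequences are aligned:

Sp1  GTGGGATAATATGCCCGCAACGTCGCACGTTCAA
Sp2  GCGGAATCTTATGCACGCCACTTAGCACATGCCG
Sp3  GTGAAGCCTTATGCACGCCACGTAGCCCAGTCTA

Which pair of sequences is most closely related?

Sp1–Sp2: 12/34 differ, p = 0.353, d = 0.477.
Sp1–Sp3: 13/34 differ, p = 0.382, d = 0.535.
Sp2–Sp3: 10/34 differ, p = 0.294, d = 0.373.
The smallest distance is between Sp2 and Sp3.

Sp2 and Sp3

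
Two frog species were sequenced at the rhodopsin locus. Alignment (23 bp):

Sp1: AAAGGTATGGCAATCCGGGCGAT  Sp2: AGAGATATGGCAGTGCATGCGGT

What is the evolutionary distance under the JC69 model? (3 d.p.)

0.390

The sequences differ at 7 of 23 sites (2, 5, 13, 15, 17, 18, 22), so p = 7/23 ≈ 0.304348.
d = −(3/4) ln(1 − 4p/3) = −0.75 ln(1 − 0.405797) = −0.75 ln(0.594203)
  = −0.75 × (-0.520534) = 0.390401 substitutions/site.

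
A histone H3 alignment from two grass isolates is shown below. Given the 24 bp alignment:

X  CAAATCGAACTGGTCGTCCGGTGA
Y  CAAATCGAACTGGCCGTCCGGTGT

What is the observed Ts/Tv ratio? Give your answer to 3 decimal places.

1.000

Transitions are A↔G and C↔T; transversions are all other mismatches.
Transitions: 1. Transversions: 1.
R = 1/1 = 1.000.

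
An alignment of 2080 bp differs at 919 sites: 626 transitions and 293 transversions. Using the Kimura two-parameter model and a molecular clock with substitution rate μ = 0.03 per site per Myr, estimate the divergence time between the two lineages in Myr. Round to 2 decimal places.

P = 626/2080 ≈ 0.300962 and Q = 293/2080 ≈ 0.140865.
Under the Kimura two-parameter model, d = −½ ln(1 − 2P − Q) − ¼ ln(1 − 2Q).
1 − 2P − Q = 0.257211, giving −½ ln(0.257211) = 0.678929.
1 − 2Q = 0.71827, giving −¼ ln(0.71827) = 0.082727.
d = 0.678929 + 0.082727 = 0.761656.
Under a molecular clock d = 2μt, so t = d/(2μ) = 0.761656 / (2 × 0.03) = 12.69 Myr.

12.69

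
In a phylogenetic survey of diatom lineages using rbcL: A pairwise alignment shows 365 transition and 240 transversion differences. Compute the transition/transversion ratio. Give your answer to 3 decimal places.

1.521

R = 365/240 = 1.520833… ≈ 1.521 (to 3 d.p.).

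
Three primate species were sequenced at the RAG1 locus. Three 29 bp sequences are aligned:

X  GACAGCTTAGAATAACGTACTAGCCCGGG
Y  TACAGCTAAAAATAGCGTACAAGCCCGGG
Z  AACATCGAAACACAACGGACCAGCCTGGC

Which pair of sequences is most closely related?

X–Y: 5/29 differ, p = 0.172, d = 0.196.
X–Z: 11/29 differ, p = 0.379, d = 0.529.
Y–Z: 10/29 differ, p = 0.345, d = 0.462.
The smallest distance is between X and Y.

X and Y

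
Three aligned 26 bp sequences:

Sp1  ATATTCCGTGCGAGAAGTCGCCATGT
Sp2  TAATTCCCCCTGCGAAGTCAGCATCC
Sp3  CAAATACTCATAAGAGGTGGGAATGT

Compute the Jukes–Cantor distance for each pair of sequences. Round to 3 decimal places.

Sp1–Sp2: 11/26 sites differ → p ≈ 0.423077, d = −0.75 ln(1 − 0.564103) = 0.622762 ≈ 0.623.
Sp1–Sp3: 13/26 sites differ → p = 0.5, d = −0.75 ln(1 − 0.666667) = 0.823960 ≈ 0.824.
Sp2–Sp3: 13/26 sites differ → p = 0.5, d = −0.75 ln(1 − 0.666667) = 0.823960 ≈ 0.824.

d(Sp1,Sp2) = 0.623, d(Sp1,Sp3) = 0.824, d(Sp2,Sp3) = 0.824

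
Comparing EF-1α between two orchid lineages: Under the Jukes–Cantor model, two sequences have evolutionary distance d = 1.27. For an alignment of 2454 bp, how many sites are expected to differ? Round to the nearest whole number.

1502

Invert JC69: p = (3/4)(1 − e^(−4d/3)) = 0.75 × (1 − e^(-1.693333)) = 0.75 × (1 − 0.183906) = 0.612071.
Expected differing sites = pL ≈ 0.612071 × 2454 = 1502.022234 ≈ 1502.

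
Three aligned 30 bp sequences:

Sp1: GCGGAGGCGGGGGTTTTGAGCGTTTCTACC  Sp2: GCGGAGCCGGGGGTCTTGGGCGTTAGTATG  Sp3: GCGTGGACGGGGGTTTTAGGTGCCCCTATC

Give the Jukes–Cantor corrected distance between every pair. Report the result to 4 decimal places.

d(Sp1,Sp2) = 0.2795, d(Sp1,Sp3) = 0.4408, d(Sp2,Sp3) = 0.5034

Sp1–Sp2: 7/30 sites differ → p ≈ 0.233333, d = −0.75 ln(1 − 0.311111) = 0.279506 ≈ 0.2795.
Sp1–Sp3: 10/30 sites differ → p ≈ 0.333333, d = −0.75 ln(1 − 0.444444) = 0.440839 ≈ 0.4408.
Sp2–Sp3: 11/30 sites differ → p ≈ 0.366667, d = −0.75 ln(1 − 0.488889) = 0.503376 ≈ 0.5034.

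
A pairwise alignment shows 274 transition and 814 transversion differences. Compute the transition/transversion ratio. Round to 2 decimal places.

R = 274/814 = 0.336609… ≈ 0.34 (to 2 d.p.).

0.34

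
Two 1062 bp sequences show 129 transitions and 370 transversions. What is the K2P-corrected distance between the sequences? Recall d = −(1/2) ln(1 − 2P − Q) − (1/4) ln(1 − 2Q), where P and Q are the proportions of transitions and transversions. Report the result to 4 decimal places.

0.7458

P = 129/1062 ≈ 0.121469 and Q = 370/1062 ≈ 0.348399.
Under the Kimura two-parameter model, d = −½ ln(1 − 2P − Q) − ¼ ln(1 − 2Q).
1 − 2P − Q = 0.408663, giving −½ ln(0.408663) = 0.447432.
1 − 2Q = 0.303202, giving −¼ ln(0.303202) = 0.298339.
d = 0.447432 + 0.298339 = 0.745771.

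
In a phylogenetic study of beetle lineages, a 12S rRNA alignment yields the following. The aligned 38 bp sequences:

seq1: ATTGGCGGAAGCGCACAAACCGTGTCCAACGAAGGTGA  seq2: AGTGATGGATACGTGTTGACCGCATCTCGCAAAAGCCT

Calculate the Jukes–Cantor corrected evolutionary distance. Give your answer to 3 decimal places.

0.907

The sequences differ at 20 of 38 sites, so p = 20/38 ≈ 0.526316.
d = −(3/4) ln(1 − 4p/3) = −0.75 ln(1 − 0.701755) = −0.75 ln(0.298245)
  = −0.75 × (-1.209840) = 0.907380 substitutions/site.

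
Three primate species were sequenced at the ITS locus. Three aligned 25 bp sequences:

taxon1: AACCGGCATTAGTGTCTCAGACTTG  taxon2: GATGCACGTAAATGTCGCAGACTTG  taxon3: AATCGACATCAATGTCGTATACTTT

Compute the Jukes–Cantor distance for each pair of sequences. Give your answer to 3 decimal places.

taxon1–taxon2: 9/25 sites differ → p = 0.36, d = −0.75 ln(1 − 0.48) = 0.490445 ≈ 0.490.
taxon1–taxon3: 8/25 sites differ → p = 0.32, d = −0.75 ln(1 − 0.426667) = 0.417216 ≈ 0.417.
taxon2–taxon3: 8/25 sites differ → p = 0.32, d = −0.75 ln(1 − 0.426667) = 0.417216 ≈ 0.417.

d(taxon1,taxon2) = 0.490, d(taxon1,taxon3) = 0.417, d(taxon2,taxon3) = 0.417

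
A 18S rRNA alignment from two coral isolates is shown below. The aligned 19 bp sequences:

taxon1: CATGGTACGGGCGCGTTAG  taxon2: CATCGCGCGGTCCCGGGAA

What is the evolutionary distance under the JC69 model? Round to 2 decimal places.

The sequences differ at 8 of 19 sites (4, 6, 7, 11, 13, 16, 17, 19), so p = 8/19 ≈ 0.421053.
d = −(3/4) ln(1 − 4p/3) = −0.75 ln(1 − 0.561404) = −0.75 ln(0.438596)
  = −0.75 × (-0.824177) = 0.618133 substitutions/site.

0.62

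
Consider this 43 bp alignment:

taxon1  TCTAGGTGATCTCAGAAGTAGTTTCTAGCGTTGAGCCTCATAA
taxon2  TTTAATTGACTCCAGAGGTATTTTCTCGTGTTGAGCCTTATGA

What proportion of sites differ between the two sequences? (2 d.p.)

The sequences differ at 12 of 43 positions.
p = 12/43 = 0.279069… ≈ 0.28 (to 2 d.p.).

0.28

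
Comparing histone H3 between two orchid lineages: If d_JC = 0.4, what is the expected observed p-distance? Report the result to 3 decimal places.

0.310

p = (3/4)(1 − e^(−4d/3)) = 0.75 × (1 − e^(-0.533333)) = 0.75 × (1 − 0.586646) = 0.310016.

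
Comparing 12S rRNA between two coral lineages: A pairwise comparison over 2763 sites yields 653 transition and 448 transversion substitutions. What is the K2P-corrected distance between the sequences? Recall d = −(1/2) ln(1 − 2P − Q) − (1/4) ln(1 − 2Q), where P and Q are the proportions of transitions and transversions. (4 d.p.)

0.6017

P = 653/2763 ≈ 0.236337 and Q = 448/2763 ≈ 0.162143.
Under the Kimura two-parameter model, d = −½ ln(1 − 2P − Q) − ¼ ln(1 − 2Q).
1 − 2P − Q = 0.365183, giving −½ ln(0.365183) = 0.503678.
1 − 2Q = 0.675714, giving −¼ ln(0.675714) = 0.097996.
d = 0.503678 + 0.097996 = 0.601674.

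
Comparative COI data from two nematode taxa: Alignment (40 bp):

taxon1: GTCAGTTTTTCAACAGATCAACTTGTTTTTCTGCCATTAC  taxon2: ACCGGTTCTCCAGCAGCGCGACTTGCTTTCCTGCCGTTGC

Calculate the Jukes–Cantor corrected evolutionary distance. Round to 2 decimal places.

The sequences differ at 13 of 40 sites, so p = 13/40 = 0.325.
d = −(3/4) ln(1 − 4p/3) = −0.75 ln(1 − 0.433333) = −0.75 ln(0.566667)
  = −0.75 × (-0.567983) = 0.425987 substitutions/site.

0.43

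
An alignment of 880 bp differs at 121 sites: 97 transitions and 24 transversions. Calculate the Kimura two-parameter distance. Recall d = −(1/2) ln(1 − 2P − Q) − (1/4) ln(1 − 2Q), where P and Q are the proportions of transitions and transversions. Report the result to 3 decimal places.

P = 97/880 ≈ 0.110227 and Q = 24/880 ≈ 0.027273.
Under the Kimura two-parameter model, d = −½ ln(1 − 2P − Q) − ¼ ln(1 − 2Q).
1 − 2P − Q = 0.752273, giving −½ ln(0.752273) = 0.142328.
1 − 2Q = 0.945454, giving −¼ ln(0.945454) = 0.014023.
d = 0.142328 + 0.014023 = 0.156351.

0.156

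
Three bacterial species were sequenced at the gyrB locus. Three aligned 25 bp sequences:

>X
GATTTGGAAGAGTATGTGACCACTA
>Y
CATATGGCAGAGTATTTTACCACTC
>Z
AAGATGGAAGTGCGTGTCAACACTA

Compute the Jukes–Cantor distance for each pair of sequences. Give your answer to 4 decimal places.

X–Y: 6/25 sites differ → p = 0.24, d = −0.75 ln(1 − 0.32) = 0.289247 ≈ 0.2892.
X–Z: 8/25 sites differ → p = 0.32, d = −0.75 ln(1 − 0.426667) = 0.417216 ≈ 0.4172.
Y–Z: 10/25 sites differ → p = 0.4, d = −0.75 ln(1 − 0.533333) = 0.571605 ≈ 0.5716.

d(X,Y) = 0.2892, d(X,Z) = 0.4172, d(Y,Z) = 0.5716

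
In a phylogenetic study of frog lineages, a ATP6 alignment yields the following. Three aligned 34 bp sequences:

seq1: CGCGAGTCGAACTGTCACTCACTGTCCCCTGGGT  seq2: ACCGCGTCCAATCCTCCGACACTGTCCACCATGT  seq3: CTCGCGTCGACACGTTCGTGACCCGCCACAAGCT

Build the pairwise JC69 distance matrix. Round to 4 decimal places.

d(seq1,seq2) = 0.5972, d(seq1,seq3) = 0.7405, d(seq2,seq3) = 0.6655

seq1–seq2: 14/34 sites differ → p ≈ 0.411765, d = −0.75 ln(1 − 0.54902) = 0.597249 ≈ 0.5972.
seq1–seq3: 16/34 sites differ → p ≈ 0.470588, d = −0.75 ln(1 − 0.627451) = 0.740540 ≈ 0.7405.
seq2–seq3: 15/34 sites differ → p ≈ 0.441176, d = −0.75 ln(1 − 0.588235) = 0.665477 ≈ 0.6655.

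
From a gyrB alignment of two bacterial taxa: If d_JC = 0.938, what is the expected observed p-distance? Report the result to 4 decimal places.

p = (3/4)(1 − e^(−4d/3)) = 0.75 × (1 − e^(-1.250667)) = 0.75 × (1 − 0.286314) = 0.535265.

0.5353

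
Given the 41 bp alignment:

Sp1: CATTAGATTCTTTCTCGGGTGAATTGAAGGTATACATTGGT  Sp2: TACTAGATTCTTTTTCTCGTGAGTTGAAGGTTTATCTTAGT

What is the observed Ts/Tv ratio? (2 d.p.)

Transitions are A↔G and C↔T; transversions are all other mismatches.
Transitions: 6. Transversions: 4.
R = 6/4 = 1.50.

1.50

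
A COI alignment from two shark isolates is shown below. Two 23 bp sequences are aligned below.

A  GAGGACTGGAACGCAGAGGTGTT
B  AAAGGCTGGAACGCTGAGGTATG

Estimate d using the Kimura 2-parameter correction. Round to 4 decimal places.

0.3330

Of 23 sites, 4 differences are transitions and 2 are transversions, so P = 4/23 ≈ 0.173913 and Q = 2/23 ≈ 0.086957.
Under the Kimura two-parameter model, d = −½ ln(1 − 2P − Q) − ¼ ln(1 − 2Q).
1 − 2P − Q = 0.565217, giving −½ ln(0.565217) = 0.285273.
1 − 2Q = 0.826086, giving −¼ ln(0.826086) = 0.047764.
d = 0.285273 + 0.047764 = 0.333037.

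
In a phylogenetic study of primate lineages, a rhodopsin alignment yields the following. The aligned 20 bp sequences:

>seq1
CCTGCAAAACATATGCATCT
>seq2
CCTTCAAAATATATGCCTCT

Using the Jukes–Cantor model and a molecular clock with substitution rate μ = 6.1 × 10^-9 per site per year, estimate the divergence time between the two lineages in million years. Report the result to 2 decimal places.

13.72

The sequences differ at 3 of 20 sites (4, 10, 17), so p = 3/20 = 0.15.
d = −(3/4) ln(1 − 4p/3) = −0.75 ln(1 − 0.2) = −0.75 ln(0.8)
  = −0.75 × (-0.223144) = 0.167358 substitutions/site.
Under a molecular clock d = 2μt, so t = d/(2μ) = 0.167358 / (2 × 6.1 × 10^-9) = 13.72 million years.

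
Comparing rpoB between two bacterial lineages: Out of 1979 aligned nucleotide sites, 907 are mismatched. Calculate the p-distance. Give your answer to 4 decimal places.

p = 907/1979 = 0.458312… ≈ 0.4583 (to 4 d.p.).

0.4583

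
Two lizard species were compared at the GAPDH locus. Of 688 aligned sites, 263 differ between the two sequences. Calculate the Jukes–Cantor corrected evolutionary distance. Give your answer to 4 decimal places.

0.5345

p = 263/688 ≈ 0.382267.
d = −(3/4) ln(1 − 4p/3) = −0.75 ln(1 − 0.509689) = −0.75 ln(0.490311)
  = −0.75 × (-0.712715) = 0.534536 substitutions/site.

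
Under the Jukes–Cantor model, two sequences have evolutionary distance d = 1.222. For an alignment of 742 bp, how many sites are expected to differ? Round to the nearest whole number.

447

Invert JC69: p = (3/4)(1 − e^(−4d/3)) = 0.75 × (1 − e^(-1.629333)) = 0.75 × (1 − 0.196060) = 0.602955.
Expected differing sites = pL ≈ 0.602955 × 742 = 447.39261 ≈ 447.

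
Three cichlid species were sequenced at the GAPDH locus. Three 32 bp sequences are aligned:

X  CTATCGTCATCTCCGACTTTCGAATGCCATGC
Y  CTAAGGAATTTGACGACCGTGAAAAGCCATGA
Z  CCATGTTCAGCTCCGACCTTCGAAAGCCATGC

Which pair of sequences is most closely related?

X and Z

X–Y: 14/32 differ, p = 0.438, d = 0.657.
X–Z: 6/32 differ, p = 0.188, d = 0.216.
Y–Z: 14/32 differ, p = 0.438, d = 0.657.
The smallest distance is between X and Z.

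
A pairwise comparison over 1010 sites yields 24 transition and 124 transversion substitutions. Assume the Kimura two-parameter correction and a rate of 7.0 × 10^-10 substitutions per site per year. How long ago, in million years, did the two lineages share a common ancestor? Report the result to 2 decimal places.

116.99

P = 24/1010 ≈ 0.023762 and Q = 124/1010 ≈ 0.122772.
Under the Kimura two-parameter model, d = −½ ln(1 − 2P − Q) − ¼ ln(1 − 2Q).
1 − 2P − Q = 0.829704, giving −½ ln(0.829704) = 0.093343.
1 − 2Q = 0.754456, giving −¼ ln(0.754456) = 0.070440.
d = 0.093343 + 0.070440 = 0.163783.
Under a molecular clock d = 2μt, so t = d/(2μ) = 0.163783 / (2 × 7.0 × 10^-10) = 116.99 million years.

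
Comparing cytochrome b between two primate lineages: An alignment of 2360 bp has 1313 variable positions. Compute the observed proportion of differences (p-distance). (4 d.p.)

p = 1313/2360 = 0.556355… ≈ 0.5564 (to 4 d.p.).

0.5564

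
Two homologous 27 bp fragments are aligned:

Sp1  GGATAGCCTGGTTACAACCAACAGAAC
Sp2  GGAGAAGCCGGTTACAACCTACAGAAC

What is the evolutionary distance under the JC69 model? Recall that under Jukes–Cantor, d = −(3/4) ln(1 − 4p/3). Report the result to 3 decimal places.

0.213

The sequences differ at 5 of 27 sites (4, 6, 7, 9, 20), so p = 5/27 ≈ 0.185185.
d = −(3/4) ln(1 − 4p/3) = −0.75 ln(1 − 0.246913) = −0.75 ln(0.753087)
  = −0.75 × (-0.283575) = 0.212681 substitutions/site.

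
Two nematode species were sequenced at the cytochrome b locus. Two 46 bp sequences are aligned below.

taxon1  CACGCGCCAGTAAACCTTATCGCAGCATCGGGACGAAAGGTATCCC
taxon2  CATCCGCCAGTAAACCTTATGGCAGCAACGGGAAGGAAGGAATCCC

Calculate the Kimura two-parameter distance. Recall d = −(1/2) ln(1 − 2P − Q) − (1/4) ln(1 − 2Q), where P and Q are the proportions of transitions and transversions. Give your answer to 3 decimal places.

Of 46 sites, 2 differences are transitions and 5 are transversions, so P = 2/46 ≈ 0.043478 and Q = 5/46 ≈ 0.108696.
Under the Kimura two-parameter model, d = −½ ln(1 − 2P − Q) − ¼ ln(1 − 2Q).
1 − 2P − Q = 0.804348, giving −½ ln(0.804348) = 0.108862.
1 − 2Q = 0.782608, giving −¼ ln(0.782608) = 0.061281.
d = 0.108862 + 0.061281 = 0.170143.

0.170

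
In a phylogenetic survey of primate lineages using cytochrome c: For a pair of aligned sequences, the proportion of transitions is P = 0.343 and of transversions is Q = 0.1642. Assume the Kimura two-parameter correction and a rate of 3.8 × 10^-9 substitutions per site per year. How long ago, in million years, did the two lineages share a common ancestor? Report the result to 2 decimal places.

Under the Kimura two-parameter model, d = −½ ln(1 − 2P − Q) − ¼ ln(1 − 2Q).
1 − 2P − Q = 0.1498, giving −½ ln(0.1498) = 0.949227.
1 − 2Q = 0.6716, giving −¼ ln(0.6716) = 0.099523.
d = 0.949227 + 0.099523 = 1.048750.
Under a molecular clock d = 2μt, so t = d/(2μ) = 1.048750 / (2 × 3.8 × 10^-9) = 137.99 million years.

137.99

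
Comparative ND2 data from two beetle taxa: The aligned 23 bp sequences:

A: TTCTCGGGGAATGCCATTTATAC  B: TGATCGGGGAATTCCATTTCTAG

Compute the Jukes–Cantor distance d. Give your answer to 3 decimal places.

The sequences differ at 5 of 23 sites (2, 3, 13, 20, 23), so p = 5/23 ≈ 0.217391.
d = −(3/4) ln(1 − 4p/3) = −0.75 ln(1 − 0.289855) = −0.75 ln(0.710145)
  = −0.75 × (-0.342286) = 0.256715 substitutions/site.

0.257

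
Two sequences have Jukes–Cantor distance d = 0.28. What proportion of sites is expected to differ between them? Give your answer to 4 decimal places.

0.2337

p = (3/4)(1 − e^(−4d/3)) = 0.75 × (1 − e^(-0.373333)) = 0.75 × (1 − 0.688436) = 0.233673.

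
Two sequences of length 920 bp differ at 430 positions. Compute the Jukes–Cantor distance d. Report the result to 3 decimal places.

p = 430/920 ≈ 0.467391.
d = −(3/4) ln(1 − 4p/3) = −0.75 ln(1 − 0.623188) = −0.75 ln(0.376812)
  = −0.75 × (-0.976009) = 0.732007 substitutions/site.

0.732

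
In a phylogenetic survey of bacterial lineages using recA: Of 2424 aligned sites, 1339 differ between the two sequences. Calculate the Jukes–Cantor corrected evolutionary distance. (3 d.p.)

1.000

p = 1339/2424 ≈ 0.552393.
d = −(3/4) ln(1 − 4p/3) = −0.75 ln(1 − 0.736524) = −0.75 ln(0.263476)
  = −0.75 × (-1.333793) = 1.000345 substitutions/site.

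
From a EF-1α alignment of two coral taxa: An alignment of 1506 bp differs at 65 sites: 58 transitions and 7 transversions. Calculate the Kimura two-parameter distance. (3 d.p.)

P = 58/1506 ≈ 0.038513 and Q = 7/1506 ≈ 0.004648.
Under the Kimura two-parameter model, d = −½ ln(1 − 2P − Q) − ¼ ln(1 − 2Q).
1 − 2P − Q = 0.918326, giving −½ ln(0.918326) = 0.042601.
1 − 2Q = 0.990704, giving −¼ ln(0.990704) = 0.002335.
d = 0.042601 + 0.002335 = 0.044936.

0.045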